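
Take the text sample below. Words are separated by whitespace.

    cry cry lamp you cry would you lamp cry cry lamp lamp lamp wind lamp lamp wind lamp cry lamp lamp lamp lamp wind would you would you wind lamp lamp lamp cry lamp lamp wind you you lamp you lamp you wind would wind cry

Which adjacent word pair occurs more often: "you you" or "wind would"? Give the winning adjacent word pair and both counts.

"wind would" (2 vs 1)

"you you": 1 occurrence
"wind would": 2 occurrences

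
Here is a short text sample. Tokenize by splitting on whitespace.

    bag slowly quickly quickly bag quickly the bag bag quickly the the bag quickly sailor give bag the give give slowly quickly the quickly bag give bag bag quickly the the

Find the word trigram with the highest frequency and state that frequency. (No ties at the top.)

Trigram frequencies (highest first):
  bag quickly the: 3
  bag bag quickly: 2
  quickly the the: 2
  bag slowly quickly: 1
  slowly quickly quickly: 1
  quickly quickly bag: 1
  … (19 more, each ≤ 1)

"bag quickly the", 3 times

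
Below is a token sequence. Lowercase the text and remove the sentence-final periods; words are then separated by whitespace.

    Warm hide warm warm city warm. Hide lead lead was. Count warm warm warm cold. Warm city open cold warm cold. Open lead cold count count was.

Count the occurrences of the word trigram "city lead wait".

0

Scanning the 25 overlapping trigram windows for "city lead wait":
  (none found)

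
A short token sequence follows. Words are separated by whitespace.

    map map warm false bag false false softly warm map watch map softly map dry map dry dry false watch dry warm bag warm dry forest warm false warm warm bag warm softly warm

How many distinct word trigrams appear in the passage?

31

34 tokens → 32 trigram windows in total.
Repeated trigrams (each contributes count−1 duplicates):
  warm bag warm: 2
1 duplicate windows → 32 − 1 = 31 distinct.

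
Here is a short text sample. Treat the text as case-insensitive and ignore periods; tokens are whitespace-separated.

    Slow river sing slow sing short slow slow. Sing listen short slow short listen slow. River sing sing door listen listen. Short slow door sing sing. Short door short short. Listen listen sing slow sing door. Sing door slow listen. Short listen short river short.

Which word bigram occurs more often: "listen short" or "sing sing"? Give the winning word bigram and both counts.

"listen short" (4 vs 2)

"listen short": 4 occurrences
"sing sing": 2 occurrences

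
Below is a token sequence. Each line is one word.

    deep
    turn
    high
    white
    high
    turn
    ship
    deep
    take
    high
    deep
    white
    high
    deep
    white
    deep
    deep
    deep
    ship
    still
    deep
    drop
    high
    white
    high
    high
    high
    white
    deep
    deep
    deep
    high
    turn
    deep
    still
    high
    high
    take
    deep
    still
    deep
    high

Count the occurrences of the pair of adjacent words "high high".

3

Scanning the 41 overlapping bigram windows for "high high":
  position 25–26: high high
  position 26–27: high high
  position 36–37: high high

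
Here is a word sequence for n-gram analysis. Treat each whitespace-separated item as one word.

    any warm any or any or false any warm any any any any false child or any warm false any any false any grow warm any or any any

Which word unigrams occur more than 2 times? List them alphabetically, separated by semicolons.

Unigram counts meeting the condition (more than 2 times):
  any: 15
  false: 4
  or: 4
  warm: 4

any; false; or; warm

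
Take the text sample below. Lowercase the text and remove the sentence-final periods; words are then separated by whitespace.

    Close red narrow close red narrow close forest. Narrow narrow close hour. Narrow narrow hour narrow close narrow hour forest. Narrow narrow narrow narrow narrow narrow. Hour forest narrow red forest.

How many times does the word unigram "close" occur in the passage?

Scanning the 31 tokens for "close":
  position 1: close
  position 4: close
  position 7: close
  position 11: close
  position 17: close

5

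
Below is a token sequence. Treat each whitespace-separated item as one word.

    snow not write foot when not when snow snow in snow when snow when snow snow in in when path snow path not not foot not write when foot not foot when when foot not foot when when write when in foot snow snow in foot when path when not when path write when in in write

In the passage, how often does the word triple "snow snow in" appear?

Scanning the 55 overlapping trigram windows for "snow snow in":
  position 8–10: snow snow in
  position 15–17: snow snow in
  position 43–45: snow snow in

3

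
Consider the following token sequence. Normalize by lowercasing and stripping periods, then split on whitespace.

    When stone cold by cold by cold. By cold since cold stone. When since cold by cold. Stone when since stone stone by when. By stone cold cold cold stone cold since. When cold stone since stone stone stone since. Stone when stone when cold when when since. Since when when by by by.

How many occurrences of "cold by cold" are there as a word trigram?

Scanning the 52 overlapping trigram windows for "cold by cold":
  position 3–5: cold by cold
  position 5–7: cold by cold
  position 7–9: cold by cold
  position 15–17: cold by cold

4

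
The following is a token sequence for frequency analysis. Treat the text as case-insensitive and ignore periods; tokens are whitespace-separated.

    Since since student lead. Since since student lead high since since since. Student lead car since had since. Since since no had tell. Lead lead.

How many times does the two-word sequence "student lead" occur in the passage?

Scanning the 24 overlapping bigram windows for "student lead":
  position 3–4: student lead
  position 7–8: student lead
  position 13–14: student lead

3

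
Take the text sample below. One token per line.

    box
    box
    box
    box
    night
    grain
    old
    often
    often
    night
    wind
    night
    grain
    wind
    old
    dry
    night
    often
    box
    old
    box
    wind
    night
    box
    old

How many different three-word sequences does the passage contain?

25 tokens → 23 trigram windows in total.
Repeated trigrams (each contributes count−1 duplicates):
  box box box: 2
1 duplicate windows → 23 − 1 = 22 distinct.

22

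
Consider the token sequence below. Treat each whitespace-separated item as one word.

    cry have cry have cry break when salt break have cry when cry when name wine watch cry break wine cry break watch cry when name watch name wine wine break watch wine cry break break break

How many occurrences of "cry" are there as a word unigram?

9

Scanning the 37 tokens for "cry":
  position 1: cry
  position 3: cry
  position 5: cry
  position 11: cry
  position 13: cry
  position 18: cry
  position 21: cry
  position 24: cry
  position 34: cry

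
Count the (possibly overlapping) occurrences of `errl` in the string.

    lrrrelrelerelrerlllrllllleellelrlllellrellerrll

1

Sliding a length-4 window over the 47 characters (44 positions):
  position 43–46: errl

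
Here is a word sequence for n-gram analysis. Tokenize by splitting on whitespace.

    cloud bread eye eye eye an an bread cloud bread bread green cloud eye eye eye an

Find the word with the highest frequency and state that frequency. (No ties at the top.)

"eye", 6 times

Unigram frequencies (highest first):
  eye: 6
  bread: 4
  cloud: 3
  an: 3
  green: 1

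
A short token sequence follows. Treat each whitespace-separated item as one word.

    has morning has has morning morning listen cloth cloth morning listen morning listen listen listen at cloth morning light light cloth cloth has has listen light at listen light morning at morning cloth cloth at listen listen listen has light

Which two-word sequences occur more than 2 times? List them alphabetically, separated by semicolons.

Bigram counts meeting the condition (more than 2 times):
  cloth cloth: 3
  listen listen: 4
  morning listen: 3

cloth cloth; listen listen; morning listen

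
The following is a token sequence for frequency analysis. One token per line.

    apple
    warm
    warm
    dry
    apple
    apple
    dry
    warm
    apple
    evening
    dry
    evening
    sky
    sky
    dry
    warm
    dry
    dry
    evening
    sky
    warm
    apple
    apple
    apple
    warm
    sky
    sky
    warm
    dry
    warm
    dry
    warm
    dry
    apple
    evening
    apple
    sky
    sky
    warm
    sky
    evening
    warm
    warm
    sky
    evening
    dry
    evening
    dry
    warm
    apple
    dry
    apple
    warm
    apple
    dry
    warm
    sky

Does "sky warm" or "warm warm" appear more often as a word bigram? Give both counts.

"sky warm": 3 occurrences
"warm warm": 2 occurrences

"sky warm" (3 vs 2)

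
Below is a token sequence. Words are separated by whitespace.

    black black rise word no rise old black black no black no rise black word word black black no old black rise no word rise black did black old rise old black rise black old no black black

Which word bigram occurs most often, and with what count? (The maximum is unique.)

Bigram frequencies (highest first):
  black black: 4
  black rise: 3
  old black: 3
  black no: 3
  rise black: 3
  no rise: 2
  … (16 more, each ≤ 2)

"black black", 4 times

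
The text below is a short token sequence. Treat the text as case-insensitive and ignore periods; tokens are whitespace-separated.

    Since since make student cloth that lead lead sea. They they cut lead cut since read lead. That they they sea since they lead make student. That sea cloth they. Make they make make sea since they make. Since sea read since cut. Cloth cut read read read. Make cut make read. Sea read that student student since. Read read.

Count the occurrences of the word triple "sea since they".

Scanning the 58 overlapping trigram windows for "sea since they":
  position 21–23: sea since they
  position 35–37: sea since they

2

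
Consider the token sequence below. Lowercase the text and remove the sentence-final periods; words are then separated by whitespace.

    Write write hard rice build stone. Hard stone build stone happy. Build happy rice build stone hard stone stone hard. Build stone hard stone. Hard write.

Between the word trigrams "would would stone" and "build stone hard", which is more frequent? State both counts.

"build stone hard" (3 vs 0)

"would would stone": 0 occurrences
"build stone hard": 3 occurrences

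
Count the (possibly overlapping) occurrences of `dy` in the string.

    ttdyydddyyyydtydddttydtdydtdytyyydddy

5

Sliding a length-2 window over the 37 characters (36 positions):
  position 3–4: dy
  position 8–9: dy
  position 24–25: dy
  position 28–29: dy
  position 36–37: dy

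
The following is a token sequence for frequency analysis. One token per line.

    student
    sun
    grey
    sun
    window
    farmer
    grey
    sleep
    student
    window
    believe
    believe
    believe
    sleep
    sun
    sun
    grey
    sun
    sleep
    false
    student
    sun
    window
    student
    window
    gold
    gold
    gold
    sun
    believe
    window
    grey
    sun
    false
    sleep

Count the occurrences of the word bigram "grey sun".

3

Scanning the 34 overlapping bigram windows for "grey sun":
  position 3–4: grey sun
  position 17–18: grey sun
  position 32–33: grey sun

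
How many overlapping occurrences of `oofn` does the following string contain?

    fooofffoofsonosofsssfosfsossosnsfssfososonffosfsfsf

Sliding a length-4 window over the 51 characters (48 positions):
  (no match at any position)

0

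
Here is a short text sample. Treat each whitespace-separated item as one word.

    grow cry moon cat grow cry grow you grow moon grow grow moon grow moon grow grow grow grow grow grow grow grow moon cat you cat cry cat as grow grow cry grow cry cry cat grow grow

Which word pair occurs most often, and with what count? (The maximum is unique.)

"grow grow", 10 times

Bigram frequencies (highest first):
  grow grow: 10
  grow cry: 4
  grow moon: 4
  moon grow: 3
  moon cat: 2
  cat grow: 2
  … (11 more, each ≤ 2)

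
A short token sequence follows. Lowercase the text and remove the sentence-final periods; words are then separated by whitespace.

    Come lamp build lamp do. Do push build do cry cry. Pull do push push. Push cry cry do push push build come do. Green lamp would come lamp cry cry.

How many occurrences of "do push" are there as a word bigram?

Scanning the 30 overlapping bigram windows for "do push":
  position 6–7: do push
  position 13–14: do push
  position 19–20: do push

3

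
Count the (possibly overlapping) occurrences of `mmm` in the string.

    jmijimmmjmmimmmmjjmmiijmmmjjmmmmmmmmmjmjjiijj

Sliding a length-3 window over the 45 characters (43 positions):
  position 6–8: mmm
  position 13–15: mmm
  position 14–16: mmm
  position 24–26: mmm
  position 29–31: mmm
  position 30–32: mmm
  position 31–33: mmm
  position 32–34: mmm
  position 33–35: mmm
  position 34–36: mmm
  … (1 more)

11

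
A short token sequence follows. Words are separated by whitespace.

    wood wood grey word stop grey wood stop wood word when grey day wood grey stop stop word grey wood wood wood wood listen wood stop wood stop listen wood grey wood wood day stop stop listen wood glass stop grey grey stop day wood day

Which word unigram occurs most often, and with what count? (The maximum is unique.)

Unigram frequencies (highest first):
  wood: 16
  stop: 10
  grey: 8
  day: 4
  word: 3
  listen: 3
  … (2 more, each ≤ 1)

"wood", 16 times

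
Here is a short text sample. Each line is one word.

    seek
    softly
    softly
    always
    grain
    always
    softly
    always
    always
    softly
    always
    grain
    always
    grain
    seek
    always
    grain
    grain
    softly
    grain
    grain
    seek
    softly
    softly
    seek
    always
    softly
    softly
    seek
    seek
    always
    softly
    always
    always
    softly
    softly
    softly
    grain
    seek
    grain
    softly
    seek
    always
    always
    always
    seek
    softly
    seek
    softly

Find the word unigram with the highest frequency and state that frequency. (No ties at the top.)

"softly", 16 times

Unigram frequencies (highest first):
  softly: 16
  always: 14
  seek: 10
  grain: 9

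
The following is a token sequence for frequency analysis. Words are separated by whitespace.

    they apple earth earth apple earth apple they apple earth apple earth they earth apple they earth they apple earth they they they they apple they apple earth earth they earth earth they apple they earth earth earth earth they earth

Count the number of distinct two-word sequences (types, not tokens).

8

41 tokens → 40 bigram windows in total.
Repeated bigrams (each contributes count−1 duplicates):
  apple earth: 6
  earth earth: 6
  earth they: 6
  they apple: 6
  they earth: 5
  apple they: 4
  earth apple: 4
  they they: 3
32 duplicate windows → 40 − 32 = 8 distinct.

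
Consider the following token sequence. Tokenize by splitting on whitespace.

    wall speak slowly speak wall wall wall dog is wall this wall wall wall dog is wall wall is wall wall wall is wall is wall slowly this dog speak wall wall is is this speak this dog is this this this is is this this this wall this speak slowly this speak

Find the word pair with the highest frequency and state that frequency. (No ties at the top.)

Bigram frequencies (highest first):
  wall wall: 8
  is wall: 5
  wall is: 4
  this this: 4
  dog is: 3
  is this: 3
  … (15 more, each ≤ 3)

"wall wall", 8 times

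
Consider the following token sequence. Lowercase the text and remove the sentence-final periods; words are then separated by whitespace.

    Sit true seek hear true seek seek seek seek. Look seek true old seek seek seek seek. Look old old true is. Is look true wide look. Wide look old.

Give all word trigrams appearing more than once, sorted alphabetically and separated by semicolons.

seek seek look; seek seek seek

Trigram counts meeting the condition (more than once):
  seek seek look: 2
  seek seek seek: 4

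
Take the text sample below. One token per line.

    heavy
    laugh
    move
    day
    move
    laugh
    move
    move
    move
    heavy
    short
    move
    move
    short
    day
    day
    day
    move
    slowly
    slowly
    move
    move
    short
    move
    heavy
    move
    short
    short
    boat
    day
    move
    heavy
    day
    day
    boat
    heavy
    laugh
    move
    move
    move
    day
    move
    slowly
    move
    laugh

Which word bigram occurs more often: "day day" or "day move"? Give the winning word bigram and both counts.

"day move" (4 vs 3)

"day day": 3 occurrences
"day move": 4 occurrences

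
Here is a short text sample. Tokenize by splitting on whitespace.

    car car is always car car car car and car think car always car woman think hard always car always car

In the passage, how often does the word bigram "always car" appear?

Scanning the 20 overlapping bigram windows for "always car":
  position 4–5: always car
  position 13–14: always car
  position 18–19: always car
  position 20–21: always car

4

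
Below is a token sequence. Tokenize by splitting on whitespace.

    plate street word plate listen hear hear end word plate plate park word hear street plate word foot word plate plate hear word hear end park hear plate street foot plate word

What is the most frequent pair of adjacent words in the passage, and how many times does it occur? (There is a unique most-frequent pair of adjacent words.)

Bigram frequencies (highest first):
  word plate: 3
  plate street: 2
  hear end: 2
  plate plate: 2
  word hear: 2
  plate word: 2
  … (18 more, each ≤ 1)

"word plate", 3 times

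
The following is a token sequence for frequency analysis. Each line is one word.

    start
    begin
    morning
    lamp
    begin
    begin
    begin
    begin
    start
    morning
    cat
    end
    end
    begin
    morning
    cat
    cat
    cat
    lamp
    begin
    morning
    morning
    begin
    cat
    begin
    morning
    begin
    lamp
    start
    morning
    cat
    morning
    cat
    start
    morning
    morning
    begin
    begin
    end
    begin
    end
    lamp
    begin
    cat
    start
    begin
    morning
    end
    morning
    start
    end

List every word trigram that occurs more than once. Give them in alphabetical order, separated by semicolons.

Trigram counts meeting the condition (more than once):
  begin begin begin: 2
  morning morning begin: 2
  start begin morning: 2
  start morning cat: 2

begin begin begin; morning morning begin; start begin morning; start morning cat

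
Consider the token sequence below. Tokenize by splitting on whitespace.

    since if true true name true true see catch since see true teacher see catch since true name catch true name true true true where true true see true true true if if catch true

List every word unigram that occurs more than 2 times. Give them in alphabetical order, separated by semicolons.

catch; if; name; see; since; true

Unigram counts meeting the condition (more than 2 times):
  catch: 4
  if: 3
  name: 3
  see: 4
  since: 3
  true: 16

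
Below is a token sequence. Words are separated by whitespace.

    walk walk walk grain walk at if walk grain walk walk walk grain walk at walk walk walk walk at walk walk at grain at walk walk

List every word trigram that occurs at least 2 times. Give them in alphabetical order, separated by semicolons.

at walk walk; grain walk at; walk at walk; walk grain walk; walk walk at; walk walk grain; walk walk walk

Trigram counts meeting the condition (at least 2 times):
  at walk walk: 3
  grain walk at: 2
  walk at walk: 2
  walk grain walk: 3
  walk walk at: 2
  walk walk grain: 2
  walk walk walk: 4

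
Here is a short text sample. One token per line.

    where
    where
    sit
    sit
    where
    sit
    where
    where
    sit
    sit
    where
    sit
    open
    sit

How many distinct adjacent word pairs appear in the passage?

14 tokens → 13 bigram windows in total.
Repeated bigrams (each contributes count−1 duplicates):
  where sit: 4
  sit where: 3
  sit sit: 2
  where where: 2
7 duplicate windows → 13 − 7 = 6 distinct.

6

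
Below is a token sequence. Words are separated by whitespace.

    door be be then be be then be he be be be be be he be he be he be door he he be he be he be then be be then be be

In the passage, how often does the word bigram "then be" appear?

Scanning the 33 overlapping bigram windows for "then be":
  position 4–5: then be
  position 7–8: then be
  position 29–30: then be
  position 32–33: then be

4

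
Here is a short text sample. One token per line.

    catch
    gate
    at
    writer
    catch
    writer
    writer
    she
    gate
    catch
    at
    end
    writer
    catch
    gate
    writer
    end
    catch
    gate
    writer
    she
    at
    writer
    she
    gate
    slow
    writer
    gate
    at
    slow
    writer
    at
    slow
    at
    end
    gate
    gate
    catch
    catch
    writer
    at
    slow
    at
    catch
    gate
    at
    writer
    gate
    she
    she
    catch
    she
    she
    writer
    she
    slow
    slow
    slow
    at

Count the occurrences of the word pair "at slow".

Scanning the 58 overlapping bigram windows for "at slow":
  position 29–30: at slow
  position 32–33: at slow
  position 41–42: at slow

3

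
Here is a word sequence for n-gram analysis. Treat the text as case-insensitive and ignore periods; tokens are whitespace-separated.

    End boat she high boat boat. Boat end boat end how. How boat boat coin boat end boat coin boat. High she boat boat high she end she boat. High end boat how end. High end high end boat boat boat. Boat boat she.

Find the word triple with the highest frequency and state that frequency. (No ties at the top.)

Trigram frequencies (highest first):
  boat boat boat: 4
  boat end boat: 2
  boat coin boat: 2
  boat high she: 2
  high end boat: 2
  end high end: 2
  … (28 more, each ≤ 1)

"boat boat boat", 4 times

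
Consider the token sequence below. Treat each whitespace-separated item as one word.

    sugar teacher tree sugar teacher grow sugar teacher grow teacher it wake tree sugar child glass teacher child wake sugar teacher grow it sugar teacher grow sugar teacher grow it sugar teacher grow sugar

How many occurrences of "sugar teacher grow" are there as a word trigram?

6

Scanning the 32 overlapping trigram windows for "sugar teacher grow":
  position 4–6: sugar teacher grow
  position 7–9: sugar teacher grow
  position 20–22: sugar teacher grow
  position 24–26: sugar teacher grow
  position 27–29: sugar teacher grow
  position 31–33: sugar teacher grow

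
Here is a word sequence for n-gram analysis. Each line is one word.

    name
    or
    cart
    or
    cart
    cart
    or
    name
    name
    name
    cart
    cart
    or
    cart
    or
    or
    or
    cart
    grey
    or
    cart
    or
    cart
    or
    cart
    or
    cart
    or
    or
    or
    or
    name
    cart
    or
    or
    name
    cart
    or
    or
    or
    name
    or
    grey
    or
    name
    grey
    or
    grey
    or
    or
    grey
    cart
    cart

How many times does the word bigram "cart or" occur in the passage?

Scanning the 52 overlapping bigram windows for "cart or":
  position 3–4: cart or
  position 6–7: cart or
  position 12–13: cart or
  position 14–15: cart or
  position 21–22: cart or
  position 23–24: cart or
  position 25–26: cart or
  position 27–28: cart or
  position 33–34: cart or
  position 37–38: cart or

10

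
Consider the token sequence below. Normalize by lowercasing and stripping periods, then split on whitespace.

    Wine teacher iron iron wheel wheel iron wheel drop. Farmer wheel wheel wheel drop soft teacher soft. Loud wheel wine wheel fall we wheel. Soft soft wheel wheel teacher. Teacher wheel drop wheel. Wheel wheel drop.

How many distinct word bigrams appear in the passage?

36 tokens → 35 bigram windows in total.
Repeated bigrams (each contributes count−1 duplicates):
  wheel wheel: 6
  wheel drop: 4
  iron wheel: 2
9 duplicate windows → 35 − 9 = 26 distinct.

26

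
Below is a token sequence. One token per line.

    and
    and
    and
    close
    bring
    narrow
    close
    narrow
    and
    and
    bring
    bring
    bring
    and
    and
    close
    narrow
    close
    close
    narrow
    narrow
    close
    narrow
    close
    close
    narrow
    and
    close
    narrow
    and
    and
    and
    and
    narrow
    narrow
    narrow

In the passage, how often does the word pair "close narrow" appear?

6

Scanning the 35 overlapping bigram windows for "close narrow":
  position 7–8: close narrow
  position 16–17: close narrow
  position 19–20: close narrow
  position 22–23: close narrow
  position 25–26: close narrow
  position 28–29: close narrow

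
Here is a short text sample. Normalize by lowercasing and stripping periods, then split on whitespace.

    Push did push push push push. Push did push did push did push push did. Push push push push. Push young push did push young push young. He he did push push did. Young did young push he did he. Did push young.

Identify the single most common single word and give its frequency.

Unigram frequencies (highest first):
  push: 22
  did: 11
  young: 6
  he: 4

"push", 22 times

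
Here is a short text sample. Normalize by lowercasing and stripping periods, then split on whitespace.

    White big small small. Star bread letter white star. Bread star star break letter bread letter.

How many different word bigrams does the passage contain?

13

16 tokens → 15 bigram windows in total.
Repeated bigrams (each contributes count−1 duplicates):
  bread letter: 2
  star bread: 2
2 duplicate windows → 15 − 2 = 13 distinct.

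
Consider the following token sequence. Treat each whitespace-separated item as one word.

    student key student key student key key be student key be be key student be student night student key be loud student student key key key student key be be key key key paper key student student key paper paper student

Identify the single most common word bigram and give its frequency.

Bigram frequencies (highest first):
  student key: 8
  key student: 5
  key key: 5
  key be: 4
  be student: 2
  be be: 2
  … (11 more, each ≤ 2)

"student key", 8 times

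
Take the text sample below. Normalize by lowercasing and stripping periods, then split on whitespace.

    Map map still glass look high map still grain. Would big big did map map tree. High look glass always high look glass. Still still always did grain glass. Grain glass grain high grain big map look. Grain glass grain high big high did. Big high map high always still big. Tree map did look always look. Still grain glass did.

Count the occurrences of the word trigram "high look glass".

Scanning the 59 overlapping trigram windows for "high look glass":
  position 17–19: high look glass
  position 21–23: high look glass

2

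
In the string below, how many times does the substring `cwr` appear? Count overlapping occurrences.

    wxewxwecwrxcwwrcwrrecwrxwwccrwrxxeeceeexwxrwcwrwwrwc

4

Sliding a length-3 window over the 52 characters (50 positions):
  position 8–10: cwr
  position 16–18: cwr
  position 21–23: cwr
  position 45–47: cwr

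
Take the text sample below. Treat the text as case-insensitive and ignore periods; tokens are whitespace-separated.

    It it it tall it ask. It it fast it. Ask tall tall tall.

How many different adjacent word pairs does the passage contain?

14 tokens → 13 bigram windows in total.
Repeated bigrams (each contributes count−1 duplicates):
  it it: 3
  it ask: 2
  tall tall: 2
4 duplicate windows → 13 − 4 = 9 distinct.

9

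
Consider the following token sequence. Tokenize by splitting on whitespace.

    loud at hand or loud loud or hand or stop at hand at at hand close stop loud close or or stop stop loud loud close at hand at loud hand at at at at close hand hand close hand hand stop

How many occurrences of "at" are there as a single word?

10

Scanning the 42 tokens for "at":
  position 2: at
  position 11: at
  position 13: at
  position 14: at
  position 27: at
  position 29: at
  position 32: at
  position 33: at
  position 34: at
  position 35: at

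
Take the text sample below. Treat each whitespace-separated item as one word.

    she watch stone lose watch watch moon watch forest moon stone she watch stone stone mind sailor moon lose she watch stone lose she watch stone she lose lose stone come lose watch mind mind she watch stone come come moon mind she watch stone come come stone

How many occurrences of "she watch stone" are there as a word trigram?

6

Scanning the 46 overlapping trigram windows for "she watch stone":
  position 1–3: she watch stone
  position 12–14: she watch stone
  position 20–22: she watch stone
  position 24–26: she watch stone
  position 36–38: she watch stone
  position 43–45: she watch stone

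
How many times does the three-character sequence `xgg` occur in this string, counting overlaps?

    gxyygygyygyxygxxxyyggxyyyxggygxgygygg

Sliding a length-3 window over the 37 characters (35 positions):
  position 26–28: xgg

1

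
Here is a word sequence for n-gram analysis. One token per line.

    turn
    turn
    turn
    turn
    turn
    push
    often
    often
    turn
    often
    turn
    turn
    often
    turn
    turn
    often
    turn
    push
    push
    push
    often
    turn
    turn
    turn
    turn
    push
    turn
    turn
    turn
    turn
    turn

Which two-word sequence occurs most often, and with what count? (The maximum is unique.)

"turn turn", 13 times

Bigram frequencies (highest first):
  turn turn: 13
  often turn: 5
  turn push: 3
  turn often: 3
  push often: 2
  push push: 2
  … (2 more, each ≤ 1)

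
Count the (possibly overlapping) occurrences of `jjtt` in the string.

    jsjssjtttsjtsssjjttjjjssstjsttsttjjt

Sliding a length-4 window over the 36 characters (33 positions):
  position 16–19: jjtt

1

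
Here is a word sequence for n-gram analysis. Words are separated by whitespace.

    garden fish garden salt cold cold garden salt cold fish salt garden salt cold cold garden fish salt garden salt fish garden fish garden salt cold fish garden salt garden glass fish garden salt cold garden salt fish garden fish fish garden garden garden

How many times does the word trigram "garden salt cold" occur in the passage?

Scanning the 42 overlapping trigram windows for "garden salt cold":
  position 3–5: garden salt cold
  position 7–9: garden salt cold
  position 12–14: garden salt cold
  position 24–26: garden salt cold
  position 33–35: garden salt cold

5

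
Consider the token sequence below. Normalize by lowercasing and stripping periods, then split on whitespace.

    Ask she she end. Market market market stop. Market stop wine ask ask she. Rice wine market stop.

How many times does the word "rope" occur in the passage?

0

Scanning the 18 tokens for "rope":
  (none found)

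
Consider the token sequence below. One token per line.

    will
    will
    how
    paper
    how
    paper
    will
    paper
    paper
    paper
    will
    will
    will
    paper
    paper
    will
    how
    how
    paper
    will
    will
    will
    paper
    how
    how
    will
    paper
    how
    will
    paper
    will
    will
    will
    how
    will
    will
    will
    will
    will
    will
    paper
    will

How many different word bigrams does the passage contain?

9

42 tokens → 41 bigram windows in total.
Repeated bigrams (each contributes count−1 duplicates):
  will will: 12
  paper will: 6
  will paper: 6
  how paper: 3
  how will: 3
  paper how: 3
  paper paper: 3
  will how: 3
  … (1 more repeated)
32 duplicate windows → 41 − 32 = 9 distinct.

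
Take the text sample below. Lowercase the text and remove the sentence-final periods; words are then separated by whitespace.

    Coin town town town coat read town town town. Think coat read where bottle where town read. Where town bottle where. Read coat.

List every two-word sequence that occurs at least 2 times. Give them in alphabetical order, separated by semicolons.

bottle where; coat read; read where; town town; where town

Bigram counts meeting the condition (at least 2 times):
  bottle where: 2
  coat read: 2
  read where: 2
  town town: 4
  where town: 2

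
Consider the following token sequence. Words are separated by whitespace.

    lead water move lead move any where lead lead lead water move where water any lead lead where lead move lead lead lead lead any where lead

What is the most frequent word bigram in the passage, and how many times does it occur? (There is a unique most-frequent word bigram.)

Bigram frequencies (highest first):
  lead lead: 6
  where lead: 3
  lead water: 2
  water move: 2
  move lead: 2
  lead move: 2
  … (8 more, each ≤ 2)

"lead lead", 6 times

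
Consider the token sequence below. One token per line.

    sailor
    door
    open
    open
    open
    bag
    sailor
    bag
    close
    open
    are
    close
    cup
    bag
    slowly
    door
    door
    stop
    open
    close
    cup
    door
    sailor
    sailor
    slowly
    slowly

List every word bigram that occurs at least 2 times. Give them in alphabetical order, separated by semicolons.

close cup; open open

Bigram counts meeting the condition (at least 2 times):
  close cup: 2
  open open: 2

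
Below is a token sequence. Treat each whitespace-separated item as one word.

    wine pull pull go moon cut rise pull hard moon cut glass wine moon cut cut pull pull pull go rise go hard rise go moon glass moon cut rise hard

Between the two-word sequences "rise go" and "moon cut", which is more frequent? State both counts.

"moon cut" (4 vs 2)

"rise go": 2 occurrences
"moon cut": 4 occurrences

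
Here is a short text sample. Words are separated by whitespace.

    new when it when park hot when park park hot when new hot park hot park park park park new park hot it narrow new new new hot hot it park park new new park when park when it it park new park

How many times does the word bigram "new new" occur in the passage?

3

Scanning the 42 overlapping bigram windows for "new new":
  position 25–26: new new
  position 26–27: new new
  position 33–34: new new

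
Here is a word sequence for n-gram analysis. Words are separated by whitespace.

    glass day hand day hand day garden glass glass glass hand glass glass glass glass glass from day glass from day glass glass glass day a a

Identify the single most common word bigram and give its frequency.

"glass glass", 8 times

Bigram frequencies (highest first):
  glass glass: 8
  glass day: 2
  day hand: 2
  hand day: 2
  glass from: 2
  from day: 2
  … (7 more, each ≤ 2)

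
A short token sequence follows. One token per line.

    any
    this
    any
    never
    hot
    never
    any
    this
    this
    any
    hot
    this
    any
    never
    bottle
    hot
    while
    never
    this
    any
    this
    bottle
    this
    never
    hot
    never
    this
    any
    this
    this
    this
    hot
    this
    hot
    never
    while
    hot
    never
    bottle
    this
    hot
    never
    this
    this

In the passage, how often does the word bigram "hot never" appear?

5

Scanning the 43 overlapping bigram windows for "hot never":
  position 5–6: hot never
  position 25–26: hot never
  position 34–35: hot never
  position 37–38: hot never
  position 41–42: hot never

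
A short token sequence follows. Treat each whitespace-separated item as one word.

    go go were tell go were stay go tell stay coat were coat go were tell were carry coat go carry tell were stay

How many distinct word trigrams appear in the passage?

21

24 tokens → 22 trigram windows in total.
Repeated trigrams (each contributes count−1 duplicates):
  go were tell: 2
1 duplicate windows → 22 − 1 = 21 distinct.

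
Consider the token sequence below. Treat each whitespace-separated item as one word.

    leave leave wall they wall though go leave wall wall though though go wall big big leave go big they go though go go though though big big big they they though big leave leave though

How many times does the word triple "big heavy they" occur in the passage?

0

Scanning the 34 overlapping trigram windows for "big heavy they":
  (none found)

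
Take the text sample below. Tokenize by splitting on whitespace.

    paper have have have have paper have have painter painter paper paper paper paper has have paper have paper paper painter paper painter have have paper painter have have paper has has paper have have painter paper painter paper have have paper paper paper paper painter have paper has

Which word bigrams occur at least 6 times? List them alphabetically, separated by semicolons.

Bigram counts meeting the condition (at least 6 times):
  have have: 8
  have paper: 7
  paper paper: 7

have have; have paper; paper paper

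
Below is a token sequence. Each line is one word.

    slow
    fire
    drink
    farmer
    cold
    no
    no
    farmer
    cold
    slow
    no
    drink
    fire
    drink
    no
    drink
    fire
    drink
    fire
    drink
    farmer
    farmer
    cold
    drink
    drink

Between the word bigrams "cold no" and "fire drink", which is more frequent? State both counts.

"cold no": 1 occurrence
"fire drink": 4 occurrences

"fire drink" (4 vs 1)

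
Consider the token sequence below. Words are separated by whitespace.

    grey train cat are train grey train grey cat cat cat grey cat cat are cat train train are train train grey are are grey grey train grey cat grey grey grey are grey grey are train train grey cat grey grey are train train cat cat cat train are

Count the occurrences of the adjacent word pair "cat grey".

Scanning the 49 overlapping bigram windows for "cat grey":
  position 11–12: cat grey
  position 29–30: cat grey
  position 40–41: cat grey

3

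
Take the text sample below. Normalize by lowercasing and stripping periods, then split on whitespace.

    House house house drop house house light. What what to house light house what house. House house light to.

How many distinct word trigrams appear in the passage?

15

19 tokens → 17 trigram windows in total.
Repeated trigrams (each contributes count−1 duplicates):
  house house house: 2
  house house light: 2
2 duplicate windows → 17 − 2 = 15 distinct.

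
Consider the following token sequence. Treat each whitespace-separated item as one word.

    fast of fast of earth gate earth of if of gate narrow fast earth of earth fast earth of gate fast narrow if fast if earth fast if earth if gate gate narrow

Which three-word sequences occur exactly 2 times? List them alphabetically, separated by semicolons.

fast earth of; fast if earth

Trigram counts meeting the condition (exactly 2 times):
  fast earth of: 2
  fast if earth: 2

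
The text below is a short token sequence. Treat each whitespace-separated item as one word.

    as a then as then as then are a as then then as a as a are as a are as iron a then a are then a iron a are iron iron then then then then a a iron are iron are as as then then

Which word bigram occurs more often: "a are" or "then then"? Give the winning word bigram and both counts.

"then then" (5 vs 4)

"a are": 4 occurrences
"then then": 5 occurrences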